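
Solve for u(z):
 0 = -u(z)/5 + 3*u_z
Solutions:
 u(z) = C1*exp(z/15)


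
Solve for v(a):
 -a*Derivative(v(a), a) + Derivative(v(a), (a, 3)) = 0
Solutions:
 v(a) = C1 + Integral(C2*airyai(a) + C3*airybi(a), a)


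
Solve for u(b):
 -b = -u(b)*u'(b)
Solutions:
 u(b) = -sqrt(C1 + b^2)
 u(b) = sqrt(C1 + b^2)


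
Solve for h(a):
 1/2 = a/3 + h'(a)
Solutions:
 h(a) = C1 - a^2/6 + a/2


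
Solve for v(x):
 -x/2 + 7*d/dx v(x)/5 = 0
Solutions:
 v(x) = C1 + 5*x^2/28


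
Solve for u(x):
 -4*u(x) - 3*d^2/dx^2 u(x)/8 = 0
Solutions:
 u(x) = C1*sin(4*sqrt(6)*x/3) + C2*cos(4*sqrt(6)*x/3)


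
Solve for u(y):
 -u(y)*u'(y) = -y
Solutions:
 u(y) = -sqrt(C1 + y^2)
 u(y) = sqrt(C1 + y^2)


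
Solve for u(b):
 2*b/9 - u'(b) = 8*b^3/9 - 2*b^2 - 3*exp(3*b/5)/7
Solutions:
 u(b) = C1 - 2*b^4/9 + 2*b^3/3 + b^2/9 + 5*exp(3*b/5)/7


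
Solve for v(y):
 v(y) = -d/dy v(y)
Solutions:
 v(y) = C1*exp(-y)


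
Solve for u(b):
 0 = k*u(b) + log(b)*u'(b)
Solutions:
 u(b) = C1*exp(-k*li(b))


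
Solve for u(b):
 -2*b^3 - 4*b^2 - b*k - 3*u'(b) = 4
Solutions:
 u(b) = C1 - b^4/6 - 4*b^3/9 - b^2*k/6 - 4*b/3


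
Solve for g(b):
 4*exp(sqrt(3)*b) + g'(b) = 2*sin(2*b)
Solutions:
 g(b) = C1 - 4*sqrt(3)*exp(sqrt(3)*b)/3 - cos(2*b)


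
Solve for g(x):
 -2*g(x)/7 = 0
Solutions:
 g(x) = 0


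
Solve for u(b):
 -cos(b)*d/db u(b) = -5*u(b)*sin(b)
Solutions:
 u(b) = C1/cos(b)^5


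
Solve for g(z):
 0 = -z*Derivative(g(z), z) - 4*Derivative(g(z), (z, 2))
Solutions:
 g(z) = C1 + C2*erf(sqrt(2)*z/4)


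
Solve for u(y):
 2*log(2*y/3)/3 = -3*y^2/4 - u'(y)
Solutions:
 u(y) = C1 - y^3/4 - 2*y*log(y)/3 - 2*y*log(2)/3 + 2*y/3 + 2*y*log(3)/3


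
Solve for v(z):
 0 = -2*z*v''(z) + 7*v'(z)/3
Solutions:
 v(z) = C1 + C2*z^(13/6)


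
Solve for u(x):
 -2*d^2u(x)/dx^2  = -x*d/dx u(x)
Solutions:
 u(x) = C1 + C2*erfi(x/2)


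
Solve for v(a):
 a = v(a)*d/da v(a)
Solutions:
 v(a) = -sqrt(C1 + a^2)
 v(a) = sqrt(C1 + a^2)


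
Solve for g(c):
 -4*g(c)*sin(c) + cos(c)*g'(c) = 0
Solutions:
 g(c) = C1/cos(c)^4


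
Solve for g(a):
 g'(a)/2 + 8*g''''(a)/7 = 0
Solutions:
 g(a) = C1 + C4*exp(-2^(2/3)*7^(1/3)*a/4) + (C2*sin(2^(2/3)*sqrt(3)*7^(1/3)*a/8) + C3*cos(2^(2/3)*sqrt(3)*7^(1/3)*a/8))*exp(2^(2/3)*7^(1/3)*a/8)


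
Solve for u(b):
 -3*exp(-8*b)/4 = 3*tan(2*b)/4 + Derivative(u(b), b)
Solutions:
 u(b) = C1 - 3*log(tan(2*b)^2 + 1)/16 + 3*exp(-8*b)/32


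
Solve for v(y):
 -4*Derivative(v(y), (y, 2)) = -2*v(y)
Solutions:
 v(y) = C1*exp(-sqrt(2)*y/2) + C2*exp(sqrt(2)*y/2)


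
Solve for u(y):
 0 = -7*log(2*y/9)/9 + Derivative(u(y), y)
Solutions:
 u(y) = C1 + 7*y*log(y)/9 - 14*y*log(3)/9 - 7*y/9 + 7*y*log(2)/9


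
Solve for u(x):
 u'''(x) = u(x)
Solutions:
 u(x) = C3*exp(x) + (C1*sin(sqrt(3)*x/2) + C2*cos(sqrt(3)*x/2))*exp(-x/2)


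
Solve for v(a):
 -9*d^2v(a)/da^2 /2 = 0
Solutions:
 v(a) = C1 + C2*a


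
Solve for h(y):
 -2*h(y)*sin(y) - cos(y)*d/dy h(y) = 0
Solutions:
 h(y) = C1*cos(y)^2


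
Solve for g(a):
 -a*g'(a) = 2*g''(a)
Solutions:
 g(a) = C1 + C2*erf(a/2)


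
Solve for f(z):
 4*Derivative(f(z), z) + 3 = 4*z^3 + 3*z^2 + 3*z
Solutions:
 f(z) = C1 + z^4/4 + z^3/4 + 3*z^2/8 - 3*z/4


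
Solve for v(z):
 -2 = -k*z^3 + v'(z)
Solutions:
 v(z) = C1 + k*z^4/4 - 2*z


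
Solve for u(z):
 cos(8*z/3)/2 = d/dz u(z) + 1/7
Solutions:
 u(z) = C1 - z/7 + 3*sin(8*z/3)/16


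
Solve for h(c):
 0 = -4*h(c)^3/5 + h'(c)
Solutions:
 h(c) = -sqrt(10)*sqrt(-1/(C1 + 4*c))/2
 h(c) = sqrt(10)*sqrt(-1/(C1 + 4*c))/2


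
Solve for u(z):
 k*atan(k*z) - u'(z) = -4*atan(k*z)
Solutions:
 u(z) = C1 + (k + 4)*Piecewise((z*atan(k*z) - log(k^2*z^2 + 1)/(2*k), Ne(k, 0)), (0, True))


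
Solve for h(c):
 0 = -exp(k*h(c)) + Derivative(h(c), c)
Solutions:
 h(c) = Piecewise((log(-1/(C1*k + c*k))/k, Ne(k, 0)), (nan, True))
 h(c) = Piecewise((C1 + c, Eq(k, 0)), (nan, True))


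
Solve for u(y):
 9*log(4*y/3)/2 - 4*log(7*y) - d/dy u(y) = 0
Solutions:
 u(y) = C1 + y*log(y)/2 - y*log(583443) - y/2 + y*log(3)/2 + 9*y*log(2)


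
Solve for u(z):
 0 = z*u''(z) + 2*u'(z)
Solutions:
 u(z) = C1 + C2/z


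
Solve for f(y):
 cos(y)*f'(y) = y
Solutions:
 f(y) = C1 + Integral(y/cos(y), y)


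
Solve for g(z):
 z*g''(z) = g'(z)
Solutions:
 g(z) = C1 + C2*z^2


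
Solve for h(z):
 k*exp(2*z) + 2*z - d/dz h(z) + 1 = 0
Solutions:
 h(z) = C1 + k*exp(2*z)/2 + z^2 + z


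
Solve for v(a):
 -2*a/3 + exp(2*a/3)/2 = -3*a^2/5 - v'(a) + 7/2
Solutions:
 v(a) = C1 - a^3/5 + a^2/3 + 7*a/2 - 3*exp(2*a/3)/4


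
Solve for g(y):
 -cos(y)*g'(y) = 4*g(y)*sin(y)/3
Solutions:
 g(y) = C1*cos(y)^(4/3)


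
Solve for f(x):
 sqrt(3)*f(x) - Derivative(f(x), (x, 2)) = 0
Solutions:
 f(x) = C1*exp(-3^(1/4)*x) + C2*exp(3^(1/4)*x)


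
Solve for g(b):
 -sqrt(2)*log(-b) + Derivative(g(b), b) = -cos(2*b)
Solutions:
 g(b) = C1 + sqrt(2)*b*(log(-b) - 1) - sin(2*b)/2


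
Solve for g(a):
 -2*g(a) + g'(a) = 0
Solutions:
 g(a) = C1*exp(2*a)


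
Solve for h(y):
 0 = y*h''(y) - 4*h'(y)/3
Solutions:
 h(y) = C1 + C2*y^(7/3)


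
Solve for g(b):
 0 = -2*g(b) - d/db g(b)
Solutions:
 g(b) = C1*exp(-2*b)


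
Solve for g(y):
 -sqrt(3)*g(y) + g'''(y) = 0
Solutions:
 g(y) = C3*exp(3^(1/6)*y) + (C1*sin(3^(2/3)*y/2) + C2*cos(3^(2/3)*y/2))*exp(-3^(1/6)*y/2)


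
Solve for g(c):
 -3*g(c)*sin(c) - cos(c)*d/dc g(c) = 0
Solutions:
 g(c) = C1*cos(c)^3


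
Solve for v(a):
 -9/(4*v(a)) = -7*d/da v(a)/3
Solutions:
 v(a) = -sqrt(C1 + 378*a)/14
 v(a) = sqrt(C1 + 378*a)/14


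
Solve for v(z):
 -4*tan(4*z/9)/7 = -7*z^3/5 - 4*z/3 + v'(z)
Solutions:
 v(z) = C1 + 7*z^4/20 + 2*z^2/3 + 9*log(cos(4*z/9))/7


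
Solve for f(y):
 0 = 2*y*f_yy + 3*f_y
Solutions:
 f(y) = C1 + C2/sqrt(y)


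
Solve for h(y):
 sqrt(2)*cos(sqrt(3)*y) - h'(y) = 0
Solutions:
 h(y) = C1 + sqrt(6)*sin(sqrt(3)*y)/3


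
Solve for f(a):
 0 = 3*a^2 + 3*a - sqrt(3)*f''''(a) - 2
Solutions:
 f(a) = C1 + C2*a + C3*a^2 + C4*a^3 + sqrt(3)*a^6/360 + sqrt(3)*a^5/120 - sqrt(3)*a^4/36


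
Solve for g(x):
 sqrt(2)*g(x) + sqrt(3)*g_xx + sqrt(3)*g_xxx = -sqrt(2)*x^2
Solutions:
 g(x) = C1*exp(x*(-2 + (1 + 9*sqrt(6)/2 + sqrt(-4 + (2 + 9*sqrt(6))^2)/2)^(-1/3) + (1 + 9*sqrt(6)/2 + sqrt(-4 + (2 + 9*sqrt(6))^2)/2)^(1/3))/6)*sin(sqrt(3)*x*(-(1 + 9*sqrt(6)/2 + sqrt(-4 + (2 + 9*sqrt(6))^2)/2)^(1/3) + (1 + 9*sqrt(6)/2 + sqrt(-4 + (2 + 9*sqrt(6))^2)/2)^(-1/3))/6) + C2*exp(x*(-2 + (1 + 9*sqrt(6)/2 + sqrt(-4 + (2 + 9*sqrt(6))^2)/2)^(-1/3) + (1 + 9*sqrt(6)/2 + sqrt(-4 + (2 + 9*sqrt(6))^2)/2)^(1/3))/6)*cos(sqrt(3)*x*(-(1 + 9*sqrt(6)/2 + sqrt(-4 + (2 + 9*sqrt(6))^2)/2)^(1/3) + (1 + 9*sqrt(6)/2 + sqrt(-4 + (2 + 9*sqrt(6))^2)/2)^(-1/3))/6) + C3*exp(-x*((1 + 9*sqrt(6)/2 + sqrt(-4 + (2 + 9*sqrt(6))^2)/2)^(-1/3) + 1 + (1 + 9*sqrt(6)/2 + sqrt(-4 + (2 + 9*sqrt(6))^2)/2)^(1/3))/3) - x^2 + sqrt(6)


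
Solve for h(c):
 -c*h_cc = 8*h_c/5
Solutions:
 h(c) = C1 + C2/c^(3/5)


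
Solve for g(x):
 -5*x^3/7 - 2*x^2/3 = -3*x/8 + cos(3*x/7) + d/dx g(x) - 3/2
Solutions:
 g(x) = C1 - 5*x^4/28 - 2*x^3/9 + 3*x^2/16 + 3*x/2 - 7*sin(3*x/7)/3


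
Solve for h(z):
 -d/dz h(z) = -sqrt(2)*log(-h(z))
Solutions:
 -li(-h(z)) = C1 + sqrt(2)*z


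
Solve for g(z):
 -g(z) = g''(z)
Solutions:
 g(z) = C1*sin(z) + C2*cos(z)


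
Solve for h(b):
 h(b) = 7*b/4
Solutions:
 h(b) = 7*b/4


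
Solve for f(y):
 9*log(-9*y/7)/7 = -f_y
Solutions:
 f(y) = C1 - 9*y*log(-y)/7 + 9*y*(-2*log(3) + 1 + log(7))/7


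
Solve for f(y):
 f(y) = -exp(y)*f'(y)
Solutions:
 f(y) = C1*exp(exp(-y))


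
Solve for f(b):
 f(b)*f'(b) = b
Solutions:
 f(b) = -sqrt(C1 + b^2)
 f(b) = sqrt(C1 + b^2)


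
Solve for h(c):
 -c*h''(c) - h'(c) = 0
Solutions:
 h(c) = C1 + C2*log(c)


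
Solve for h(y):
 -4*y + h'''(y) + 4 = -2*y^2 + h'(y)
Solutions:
 h(y) = C1 + C2*exp(-y) + C3*exp(y) + 2*y^3/3 - 2*y^2 + 8*y


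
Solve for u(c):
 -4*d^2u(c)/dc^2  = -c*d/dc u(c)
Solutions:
 u(c) = C1 + C2*erfi(sqrt(2)*c/4)


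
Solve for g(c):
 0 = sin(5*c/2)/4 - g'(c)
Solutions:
 g(c) = C1 - cos(5*c/2)/10


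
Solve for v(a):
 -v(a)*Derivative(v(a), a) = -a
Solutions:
 v(a) = -sqrt(C1 + a^2)
 v(a) = sqrt(C1 + a^2)


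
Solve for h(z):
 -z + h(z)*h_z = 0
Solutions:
 h(z) = -sqrt(C1 + z^2)
 h(z) = sqrt(C1 + z^2)


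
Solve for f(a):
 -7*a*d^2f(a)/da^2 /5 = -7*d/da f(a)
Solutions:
 f(a) = C1 + C2*a^6


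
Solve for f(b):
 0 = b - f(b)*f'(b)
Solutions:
 f(b) = -sqrt(C1 + b^2)
 f(b) = sqrt(C1 + b^2)


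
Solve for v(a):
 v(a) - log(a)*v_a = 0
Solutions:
 v(a) = C1*exp(li(a))


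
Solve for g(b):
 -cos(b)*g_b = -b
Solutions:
 g(b) = C1 + Integral(b/cos(b), b)


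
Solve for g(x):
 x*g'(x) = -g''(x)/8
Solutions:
 g(x) = C1 + C2*erf(2*x)


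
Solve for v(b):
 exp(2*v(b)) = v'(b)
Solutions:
 v(b) = log(-sqrt(-1/(C1 + b))) - log(2)/2
 v(b) = log(-1/(C1 + b))/2 - log(2)/2


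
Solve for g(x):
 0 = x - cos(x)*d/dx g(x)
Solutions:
 g(x) = C1 + Integral(x/cos(x), x)


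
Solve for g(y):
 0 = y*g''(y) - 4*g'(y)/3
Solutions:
 g(y) = C1 + C2*y^(7/3)


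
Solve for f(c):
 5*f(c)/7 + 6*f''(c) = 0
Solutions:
 f(c) = C1*sin(sqrt(210)*c/42) + C2*cos(sqrt(210)*c/42)


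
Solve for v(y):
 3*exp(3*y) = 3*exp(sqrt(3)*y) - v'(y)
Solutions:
 v(y) = C1 - exp(3*y) + sqrt(3)*exp(sqrt(3)*y)


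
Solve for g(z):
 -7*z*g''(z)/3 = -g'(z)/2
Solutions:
 g(z) = C1 + C2*z^(17/14)


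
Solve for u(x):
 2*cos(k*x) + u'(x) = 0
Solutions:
 u(x) = C1 - 2*sin(k*x)/k


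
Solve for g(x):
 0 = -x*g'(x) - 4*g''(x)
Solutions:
 g(x) = C1 + C2*erf(sqrt(2)*x/4)


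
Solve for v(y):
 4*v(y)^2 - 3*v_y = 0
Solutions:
 v(y) = -3/(C1 + 4*y)


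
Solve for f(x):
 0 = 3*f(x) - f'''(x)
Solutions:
 f(x) = C3*exp(3^(1/3)*x) + (C1*sin(3^(5/6)*x/2) + C2*cos(3^(5/6)*x/2))*exp(-3^(1/3)*x/2)


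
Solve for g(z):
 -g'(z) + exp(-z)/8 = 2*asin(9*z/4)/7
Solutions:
 g(z) = C1 - 2*z*asin(9*z/4)/7 - 2*sqrt(16 - 81*z^2)/63 - exp(-z)/8


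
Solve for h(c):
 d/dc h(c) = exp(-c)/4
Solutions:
 h(c) = C1 - exp(-c)/4


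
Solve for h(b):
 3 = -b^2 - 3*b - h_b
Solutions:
 h(b) = C1 - b^3/3 - 3*b^2/2 - 3*b


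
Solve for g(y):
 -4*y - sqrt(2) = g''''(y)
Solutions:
 g(y) = C1 + C2*y + C3*y^2 + C4*y^3 - y^5/30 - sqrt(2)*y^4/24


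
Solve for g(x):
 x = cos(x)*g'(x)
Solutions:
 g(x) = C1 + Integral(x/cos(x), x)


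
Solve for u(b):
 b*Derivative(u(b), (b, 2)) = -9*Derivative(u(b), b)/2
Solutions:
 u(b) = C1 + C2/b^(7/2)


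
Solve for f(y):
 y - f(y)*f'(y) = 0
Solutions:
 f(y) = -sqrt(C1 + y^2)
 f(y) = sqrt(C1 + y^2)


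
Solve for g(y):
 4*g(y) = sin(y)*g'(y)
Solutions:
 g(y) = C1*(cos(y)^2 - 2*cos(y) + 1)/(cos(y)^2 + 2*cos(y) + 1)


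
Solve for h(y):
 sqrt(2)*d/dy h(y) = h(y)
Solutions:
 h(y) = C1*exp(sqrt(2)*y/2)


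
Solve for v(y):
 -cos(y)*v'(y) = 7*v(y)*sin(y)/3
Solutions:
 v(y) = C1*cos(y)^(7/3)


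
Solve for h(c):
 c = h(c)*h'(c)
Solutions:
 h(c) = -sqrt(C1 + c^2)
 h(c) = sqrt(C1 + c^2)


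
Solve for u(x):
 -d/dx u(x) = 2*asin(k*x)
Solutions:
 u(x) = C1 - 2*Piecewise((x*asin(k*x) + sqrt(-k^2*x^2 + 1)/k, Ne(k, 0)), (0, True))


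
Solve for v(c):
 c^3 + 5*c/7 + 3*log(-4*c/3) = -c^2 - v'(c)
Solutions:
 v(c) = C1 - c^4/4 - c^3/3 - 5*c^2/14 - 3*c*log(-c) + 3*c*(-2*log(2) + 1 + log(3))


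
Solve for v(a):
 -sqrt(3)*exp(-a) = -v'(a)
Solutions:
 v(a) = C1 - sqrt(3)*exp(-a)


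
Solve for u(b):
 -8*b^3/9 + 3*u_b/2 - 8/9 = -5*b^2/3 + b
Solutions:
 u(b) = C1 + 4*b^4/27 - 10*b^3/27 + b^2/3 + 16*b/27


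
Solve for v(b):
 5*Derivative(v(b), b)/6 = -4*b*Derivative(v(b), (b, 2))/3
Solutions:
 v(b) = C1 + C2*b^(3/8)


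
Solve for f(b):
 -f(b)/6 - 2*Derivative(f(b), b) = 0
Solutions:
 f(b) = C1*exp(-b/12)


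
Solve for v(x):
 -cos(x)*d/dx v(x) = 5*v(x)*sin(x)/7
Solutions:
 v(x) = C1*cos(x)^(5/7)


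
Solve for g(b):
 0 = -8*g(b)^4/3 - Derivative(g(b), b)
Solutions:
 g(b) = (-1 - sqrt(3)*I)*(1/(C1 + 8*b))^(1/3)/2
 g(b) = (-1 + sqrt(3)*I)*(1/(C1 + 8*b))^(1/3)/2
 g(b) = (1/(C1 + 8*b))^(1/3)


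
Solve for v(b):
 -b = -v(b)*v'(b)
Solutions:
 v(b) = -sqrt(C1 + b^2)
 v(b) = sqrt(C1 + b^2)


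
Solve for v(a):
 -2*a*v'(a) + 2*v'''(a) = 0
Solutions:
 v(a) = C1 + Integral(C2*airyai(a) + C3*airybi(a), a)


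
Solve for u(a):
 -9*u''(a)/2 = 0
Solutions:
 u(a) = C1 + C2*a


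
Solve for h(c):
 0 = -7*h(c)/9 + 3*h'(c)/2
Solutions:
 h(c) = C1*exp(14*c/27)


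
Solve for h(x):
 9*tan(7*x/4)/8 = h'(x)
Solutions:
 h(x) = C1 - 9*log(cos(7*x/4))/14


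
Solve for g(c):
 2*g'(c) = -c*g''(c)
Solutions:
 g(c) = C1 + C2/c


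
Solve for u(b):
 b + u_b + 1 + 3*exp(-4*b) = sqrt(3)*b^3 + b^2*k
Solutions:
 u(b) = C1 + sqrt(3)*b^4/4 + b^3*k/3 - b^2/2 - b + 3*exp(-4*b)/4


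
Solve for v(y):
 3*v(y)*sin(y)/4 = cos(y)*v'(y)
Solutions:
 v(y) = C1/cos(y)^(3/4)


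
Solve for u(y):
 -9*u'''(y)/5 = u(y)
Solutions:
 u(y) = C3*exp(-15^(1/3)*y/3) + (C1*sin(3^(5/6)*5^(1/3)*y/6) + C2*cos(3^(5/6)*5^(1/3)*y/6))*exp(15^(1/3)*y/6)


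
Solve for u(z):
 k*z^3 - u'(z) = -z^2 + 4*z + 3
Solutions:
 u(z) = C1 + k*z^4/4 + z^3/3 - 2*z^2 - 3*z


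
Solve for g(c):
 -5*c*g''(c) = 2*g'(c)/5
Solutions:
 g(c) = C1 + C2*c^(23/25)


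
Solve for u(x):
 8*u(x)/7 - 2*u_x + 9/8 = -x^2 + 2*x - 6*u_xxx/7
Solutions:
 u(x) = C1*exp(x) + C2*exp(x*(-3 + sqrt(57))/6) + C3*exp(-x*(3 + sqrt(57))/6) - 7*x^2/8 - 21*x/16 - 105/32


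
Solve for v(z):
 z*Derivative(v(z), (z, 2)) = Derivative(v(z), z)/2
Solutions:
 v(z) = C1 + C2*z^(3/2)


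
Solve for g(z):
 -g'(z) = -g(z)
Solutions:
 g(z) = C1*exp(z)


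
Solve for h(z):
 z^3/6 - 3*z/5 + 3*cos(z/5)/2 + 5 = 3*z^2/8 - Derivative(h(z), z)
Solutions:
 h(z) = C1 - z^4/24 + z^3/8 + 3*z^2/10 - 5*z - 15*sin(z/5)/2


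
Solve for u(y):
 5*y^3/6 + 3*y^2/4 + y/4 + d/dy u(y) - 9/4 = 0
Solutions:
 u(y) = C1 - 5*y^4/24 - y^3/4 - y^2/8 + 9*y/4


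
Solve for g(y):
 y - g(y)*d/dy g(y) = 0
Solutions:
 g(y) = -sqrt(C1 + y^2)
 g(y) = sqrt(C1 + y^2)


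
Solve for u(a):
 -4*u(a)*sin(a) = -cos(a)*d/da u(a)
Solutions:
 u(a) = C1/cos(a)^4


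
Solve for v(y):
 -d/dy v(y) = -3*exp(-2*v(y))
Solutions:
 v(y) = log(-sqrt(C1 + 6*y))
 v(y) = log(C1 + 6*y)/2


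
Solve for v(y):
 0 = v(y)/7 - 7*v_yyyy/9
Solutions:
 v(y) = C1*exp(-sqrt(21)*y/7) + C2*exp(sqrt(21)*y/7) + C3*sin(sqrt(21)*y/7) + C4*cos(sqrt(21)*y/7)


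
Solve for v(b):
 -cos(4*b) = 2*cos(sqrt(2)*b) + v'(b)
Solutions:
 v(b) = C1 - sin(4*b)/4 - sqrt(2)*sin(sqrt(2)*b)


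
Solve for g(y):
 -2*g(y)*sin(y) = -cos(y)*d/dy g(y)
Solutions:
 g(y) = C1/cos(y)^2


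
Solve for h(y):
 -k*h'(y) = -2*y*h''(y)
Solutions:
 h(y) = C1 + y^(re(k)/2 + 1)*(C2*sin(log(y)*Abs(im(k))/2) + C3*cos(log(y)*im(k)/2))


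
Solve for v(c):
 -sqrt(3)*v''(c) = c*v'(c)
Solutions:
 v(c) = C1 + C2*erf(sqrt(2)*3^(3/4)*c/6)


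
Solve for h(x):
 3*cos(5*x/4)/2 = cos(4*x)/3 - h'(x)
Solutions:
 h(x) = C1 - 6*sin(5*x/4)/5 + sin(4*x)/12


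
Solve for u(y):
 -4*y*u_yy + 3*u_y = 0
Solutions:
 u(y) = C1 + C2*y^(7/4)


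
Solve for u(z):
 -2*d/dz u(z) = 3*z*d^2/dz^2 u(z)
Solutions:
 u(z) = C1 + C2*z^(1/3)


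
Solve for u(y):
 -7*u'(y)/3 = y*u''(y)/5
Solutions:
 u(y) = C1 + C2/y^(32/3)


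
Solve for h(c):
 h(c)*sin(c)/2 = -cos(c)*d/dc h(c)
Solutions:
 h(c) = C1*sqrt(cos(c))


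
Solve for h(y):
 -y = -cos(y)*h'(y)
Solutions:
 h(y) = C1 + Integral(y/cos(y), y)


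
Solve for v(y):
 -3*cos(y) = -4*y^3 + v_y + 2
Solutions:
 v(y) = C1 + y^4 - 2*y - 3*sin(y)


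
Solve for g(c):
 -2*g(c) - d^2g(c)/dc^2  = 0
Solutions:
 g(c) = C1*sin(sqrt(2)*c) + C2*cos(sqrt(2)*c)


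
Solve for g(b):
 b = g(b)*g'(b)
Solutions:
 g(b) = -sqrt(C1 + b^2)
 g(b) = sqrt(C1 + b^2)


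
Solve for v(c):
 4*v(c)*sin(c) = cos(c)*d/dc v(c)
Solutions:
 v(c) = C1/cos(c)^4


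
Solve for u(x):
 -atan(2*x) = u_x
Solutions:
 u(x) = C1 - x*atan(2*x) + log(4*x^2 + 1)/4


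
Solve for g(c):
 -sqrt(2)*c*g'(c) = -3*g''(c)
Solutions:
 g(c) = C1 + C2*erfi(2^(3/4)*sqrt(3)*c/6)


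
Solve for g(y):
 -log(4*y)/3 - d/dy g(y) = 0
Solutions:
 g(y) = C1 - y*log(y)/3 - 2*y*log(2)/3 + y/3


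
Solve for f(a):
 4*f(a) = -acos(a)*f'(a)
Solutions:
 f(a) = C1*exp(-4*Integral(1/acos(a), a))


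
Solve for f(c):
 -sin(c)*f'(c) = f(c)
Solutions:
 f(c) = C1*sqrt(cos(c) + 1)/sqrt(cos(c) - 1)


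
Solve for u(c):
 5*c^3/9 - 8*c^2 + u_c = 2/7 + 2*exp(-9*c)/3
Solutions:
 u(c) = C1 - 5*c^4/36 + 8*c^3/3 + 2*c/7 - 2*exp(-9*c)/27


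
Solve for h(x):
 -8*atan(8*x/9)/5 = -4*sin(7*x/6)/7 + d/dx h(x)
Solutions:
 h(x) = C1 - 8*x*atan(8*x/9)/5 + 9*log(64*x^2 + 81)/10 - 24*cos(7*x/6)/49


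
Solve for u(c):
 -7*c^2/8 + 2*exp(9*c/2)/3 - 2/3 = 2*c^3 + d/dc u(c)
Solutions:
 u(c) = C1 - c^4/2 - 7*c^3/24 - 2*c/3 + 4*exp(9*c/2)/27


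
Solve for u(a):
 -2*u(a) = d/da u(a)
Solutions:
 u(a) = C1*exp(-2*a)


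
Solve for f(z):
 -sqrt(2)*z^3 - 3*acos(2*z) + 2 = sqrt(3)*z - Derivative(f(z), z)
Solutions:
 f(z) = C1 + sqrt(2)*z^4/4 + sqrt(3)*z^2/2 + 3*z*acos(2*z) - 2*z - 3*sqrt(1 - 4*z^2)/2


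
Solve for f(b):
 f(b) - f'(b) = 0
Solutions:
 f(b) = C1*exp(b)


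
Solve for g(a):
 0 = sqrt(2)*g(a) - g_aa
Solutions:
 g(a) = C1*exp(-2^(1/4)*a) + C2*exp(2^(1/4)*a)


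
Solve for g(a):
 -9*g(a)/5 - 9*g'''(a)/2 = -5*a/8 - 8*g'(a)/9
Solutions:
 g(a) = C1*exp(a*(80*45^(1/3)/(sqrt(42739521) + 6561)^(1/3) + 75^(1/3)*(sqrt(42739521) + 6561)^(1/3))/270)*sin(3^(1/6)*5^(1/3)*a*(-3^(2/3)*5^(1/3)*(sqrt(42739521) + 6561)^(1/3) + 240/(sqrt(42739521) + 6561)^(1/3))/270) + C2*exp(a*(80*45^(1/3)/(sqrt(42739521) + 6561)^(1/3) + 75^(1/3)*(sqrt(42739521) + 6561)^(1/3))/270)*cos(3^(1/6)*5^(1/3)*a*(-3^(2/3)*5^(1/3)*(sqrt(42739521) + 6561)^(1/3) + 240/(sqrt(42739521) + 6561)^(1/3))/270) + C3*exp(-a*(80*45^(1/3)/(sqrt(42739521) + 6561)^(1/3) + 75^(1/3)*(sqrt(42739521) + 6561)^(1/3))/135) + 25*a/72 + 125/729


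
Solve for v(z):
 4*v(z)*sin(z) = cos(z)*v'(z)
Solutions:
 v(z) = C1/cos(z)^4


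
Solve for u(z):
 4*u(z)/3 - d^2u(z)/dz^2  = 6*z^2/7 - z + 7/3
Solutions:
 u(z) = C1*exp(-2*sqrt(3)*z/3) + C2*exp(2*sqrt(3)*z/3) + 9*z^2/14 - 3*z/4 + 19/7


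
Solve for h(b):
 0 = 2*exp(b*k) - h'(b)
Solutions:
 h(b) = C1 + 2*exp(b*k)/k


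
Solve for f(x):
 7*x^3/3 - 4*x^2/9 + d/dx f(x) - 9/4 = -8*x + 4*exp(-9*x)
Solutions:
 f(x) = C1 - 7*x^4/12 + 4*x^3/27 - 4*x^2 + 9*x/4 - 4*exp(-9*x)/9


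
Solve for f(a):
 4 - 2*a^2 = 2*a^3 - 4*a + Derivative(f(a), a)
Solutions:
 f(a) = C1 - a^4/2 - 2*a^3/3 + 2*a^2 + 4*a


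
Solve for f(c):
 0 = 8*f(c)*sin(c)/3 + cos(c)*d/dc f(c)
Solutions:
 f(c) = C1*cos(c)^(8/3)


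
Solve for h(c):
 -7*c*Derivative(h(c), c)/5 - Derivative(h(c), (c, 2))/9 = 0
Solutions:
 h(c) = C1 + C2*erf(3*sqrt(70)*c/10)


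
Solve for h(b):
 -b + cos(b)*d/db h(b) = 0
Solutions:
 h(b) = C1 + Integral(b/cos(b), b)


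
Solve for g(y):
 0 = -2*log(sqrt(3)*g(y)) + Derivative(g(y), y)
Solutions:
 -Integral(1/(2*log(_y) + log(3)), (_y, g(y))) = C1 - y


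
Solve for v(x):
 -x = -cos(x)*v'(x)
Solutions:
 v(x) = C1 + Integral(x/cos(x), x)


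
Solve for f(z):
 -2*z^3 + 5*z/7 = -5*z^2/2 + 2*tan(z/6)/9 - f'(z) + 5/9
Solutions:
 f(z) = C1 + z^4/2 - 5*z^3/6 - 5*z^2/14 + 5*z/9 - 4*log(cos(z/6))/3


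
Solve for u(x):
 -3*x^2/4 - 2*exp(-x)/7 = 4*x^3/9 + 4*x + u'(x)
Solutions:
 u(x) = C1 - x^4/9 - x^3/4 - 2*x^2 + 2*exp(-x)/7


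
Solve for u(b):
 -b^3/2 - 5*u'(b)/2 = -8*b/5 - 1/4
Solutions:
 u(b) = C1 - b^4/20 + 8*b^2/25 + b/10


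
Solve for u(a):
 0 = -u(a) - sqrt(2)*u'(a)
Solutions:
 u(a) = C1*exp(-sqrt(2)*a/2)


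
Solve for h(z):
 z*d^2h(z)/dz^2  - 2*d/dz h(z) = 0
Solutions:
 h(z) = C1 + C2*z^3


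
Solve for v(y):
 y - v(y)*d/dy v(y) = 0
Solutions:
 v(y) = -sqrt(C1 + y^2)
 v(y) = sqrt(C1 + y^2)


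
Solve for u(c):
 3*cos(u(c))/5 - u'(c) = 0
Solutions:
 -3*c/5 - log(sin(u(c)) - 1)/2 + log(sin(u(c)) + 1)/2 = C1


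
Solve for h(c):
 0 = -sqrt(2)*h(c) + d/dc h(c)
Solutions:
 h(c) = C1*exp(sqrt(2)*c)


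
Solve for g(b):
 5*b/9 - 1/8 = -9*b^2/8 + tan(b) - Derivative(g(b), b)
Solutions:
 g(b) = C1 - 3*b^3/8 - 5*b^2/18 + b/8 - log(cos(b))


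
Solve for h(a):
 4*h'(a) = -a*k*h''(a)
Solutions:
 h(a) = C1 + a^(((re(k) - 4)*re(k) + im(k)^2)/(re(k)^2 + im(k)^2))*(C2*sin(4*log(a)*Abs(im(k))/(re(k)^2 + im(k)^2)) + C3*cos(4*log(a)*im(k)/(re(k)^2 + im(k)^2)))


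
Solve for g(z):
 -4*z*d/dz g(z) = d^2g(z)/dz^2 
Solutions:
 g(z) = C1 + C2*erf(sqrt(2)*z)


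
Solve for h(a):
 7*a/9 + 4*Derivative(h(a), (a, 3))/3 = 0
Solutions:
 h(a) = C1 + C2*a + C3*a^2 - 7*a^4/288


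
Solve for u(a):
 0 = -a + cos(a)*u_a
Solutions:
 u(a) = C1 + Integral(a/cos(a), a)


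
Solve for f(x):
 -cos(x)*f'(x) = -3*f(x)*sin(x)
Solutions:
 f(x) = C1/cos(x)^3


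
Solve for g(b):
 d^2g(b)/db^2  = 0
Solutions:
 g(b) = C1 + C2*b


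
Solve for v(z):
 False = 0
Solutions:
 v(z) = C1 + 2*z*acos(-2*z) + zoo*z + sqrt(1 - 4*z^2)


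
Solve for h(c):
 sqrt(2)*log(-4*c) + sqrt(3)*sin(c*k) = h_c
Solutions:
 h(c) = C1 + sqrt(2)*c*(log(-c) - 1) + 2*sqrt(2)*c*log(2) + sqrt(3)*Piecewise((-cos(c*k)/k, Ne(k, 0)), (0, True))


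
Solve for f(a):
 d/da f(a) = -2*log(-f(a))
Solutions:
 -li(-f(a)) = C1 - 2*a


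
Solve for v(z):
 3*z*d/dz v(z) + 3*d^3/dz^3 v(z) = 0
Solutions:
 v(z) = C1 + Integral(C2*airyai(-z) + C3*airybi(-z), z)


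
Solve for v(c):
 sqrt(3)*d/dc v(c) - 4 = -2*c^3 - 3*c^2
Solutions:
 v(c) = C1 - sqrt(3)*c^4/6 - sqrt(3)*c^3/3 + 4*sqrt(3)*c/3


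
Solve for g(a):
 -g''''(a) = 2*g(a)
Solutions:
 g(a) = (C1*sin(2^(3/4)*a/2) + C2*cos(2^(3/4)*a/2))*exp(-2^(3/4)*a/2) + (C3*sin(2^(3/4)*a/2) + C4*cos(2^(3/4)*a/2))*exp(2^(3/4)*a/2)


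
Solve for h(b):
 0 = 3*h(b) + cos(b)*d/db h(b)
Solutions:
 h(b) = C1*(sin(b) - 1)^(3/2)/(sin(b) + 1)^(3/2)


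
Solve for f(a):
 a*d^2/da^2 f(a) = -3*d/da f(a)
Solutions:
 f(a) = C1 + C2/a^2


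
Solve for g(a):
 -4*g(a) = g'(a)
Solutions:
 g(a) = C1*exp(-4*a)


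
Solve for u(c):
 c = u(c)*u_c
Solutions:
 u(c) = -sqrt(C1 + c^2)
 u(c) = sqrt(C1 + c^2)


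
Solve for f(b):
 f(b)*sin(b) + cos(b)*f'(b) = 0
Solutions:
 f(b) = C1*cos(b)


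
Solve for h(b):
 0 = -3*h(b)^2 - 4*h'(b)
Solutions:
 h(b) = 4/(C1 + 3*b)


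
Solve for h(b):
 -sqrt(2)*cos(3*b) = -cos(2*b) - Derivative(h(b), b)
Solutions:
 h(b) = C1 - sin(2*b)/2 + sqrt(2)*sin(3*b)/3


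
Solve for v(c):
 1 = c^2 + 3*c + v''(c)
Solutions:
 v(c) = C1 + C2*c - c^4/12 - c^3/2 + c^2/2


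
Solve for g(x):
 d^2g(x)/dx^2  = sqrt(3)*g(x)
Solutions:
 g(x) = C1*exp(-3^(1/4)*x) + C2*exp(3^(1/4)*x)


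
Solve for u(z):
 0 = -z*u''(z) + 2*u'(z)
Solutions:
 u(z) = C1 + C2*z^3


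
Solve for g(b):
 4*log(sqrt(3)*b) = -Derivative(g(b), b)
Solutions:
 g(b) = C1 - 4*b*log(b) - b*log(9) + 4*b


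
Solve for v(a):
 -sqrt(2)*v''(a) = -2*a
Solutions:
 v(a) = C1 + C2*a + sqrt(2)*a^3/6


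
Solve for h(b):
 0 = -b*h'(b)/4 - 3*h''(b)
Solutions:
 h(b) = C1 + C2*erf(sqrt(6)*b/12)


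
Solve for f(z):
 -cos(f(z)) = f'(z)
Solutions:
 f(z) = pi - asin((C1 + exp(2*z))/(C1 - exp(2*z)))
 f(z) = asin((C1 + exp(2*z))/(C1 - exp(2*z)))


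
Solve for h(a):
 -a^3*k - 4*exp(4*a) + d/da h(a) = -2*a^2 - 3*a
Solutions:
 h(a) = C1 + a^4*k/4 - 2*a^3/3 - 3*a^2/2 + exp(4*a)


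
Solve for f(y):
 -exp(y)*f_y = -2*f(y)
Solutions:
 f(y) = C1*exp(-2*exp(-y))


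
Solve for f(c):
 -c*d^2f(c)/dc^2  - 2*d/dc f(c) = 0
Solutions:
 f(c) = C1 + C2/c


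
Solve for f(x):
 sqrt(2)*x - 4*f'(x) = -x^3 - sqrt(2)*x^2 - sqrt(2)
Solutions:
 f(x) = C1 + x^4/16 + sqrt(2)*x^3/12 + sqrt(2)*x^2/8 + sqrt(2)*x/4


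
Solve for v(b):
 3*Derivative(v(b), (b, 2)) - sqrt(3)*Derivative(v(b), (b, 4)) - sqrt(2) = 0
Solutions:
 v(b) = C1 + C2*b + C3*exp(-3^(1/4)*b) + C4*exp(3^(1/4)*b) + sqrt(2)*b^2/6


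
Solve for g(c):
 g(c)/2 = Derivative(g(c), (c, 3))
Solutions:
 g(c) = C3*exp(2^(2/3)*c/2) + (C1*sin(2^(2/3)*sqrt(3)*c/4) + C2*cos(2^(2/3)*sqrt(3)*c/4))*exp(-2^(2/3)*c/4)


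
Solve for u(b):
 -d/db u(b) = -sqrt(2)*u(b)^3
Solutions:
 u(b) = -sqrt(2)*sqrt(-1/(C1 + sqrt(2)*b))/2
 u(b) = sqrt(2)*sqrt(-1/(C1 + sqrt(2)*b))/2


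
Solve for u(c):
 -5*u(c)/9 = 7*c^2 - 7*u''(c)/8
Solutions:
 u(c) = C1*exp(-2*sqrt(70)*c/21) + C2*exp(2*sqrt(70)*c/21) - 63*c^2/5 - 3969/100


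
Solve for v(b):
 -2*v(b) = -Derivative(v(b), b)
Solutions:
 v(b) = C1*exp(2*b)


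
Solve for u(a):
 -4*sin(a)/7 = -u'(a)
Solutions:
 u(a) = C1 - 4*cos(a)/7


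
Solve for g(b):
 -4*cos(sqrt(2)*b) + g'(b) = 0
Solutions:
 g(b) = C1 + 2*sqrt(2)*sin(sqrt(2)*b)


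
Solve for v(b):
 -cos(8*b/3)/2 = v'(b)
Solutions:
 v(b) = C1 - 3*sin(8*b/3)/16


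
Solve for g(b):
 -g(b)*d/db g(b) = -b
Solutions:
 g(b) = -sqrt(C1 + b^2)
 g(b) = sqrt(C1 + b^2)


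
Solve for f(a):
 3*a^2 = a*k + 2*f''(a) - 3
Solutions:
 f(a) = C1 + C2*a + a^4/8 - a^3*k/12 + 3*a^2/4


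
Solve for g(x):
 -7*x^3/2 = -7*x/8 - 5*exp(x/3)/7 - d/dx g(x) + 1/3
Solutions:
 g(x) = C1 + 7*x^4/8 - 7*x^2/16 + x/3 - 15*exp(x/3)/7


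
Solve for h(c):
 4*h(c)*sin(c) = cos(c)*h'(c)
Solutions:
 h(c) = C1/cos(c)^4


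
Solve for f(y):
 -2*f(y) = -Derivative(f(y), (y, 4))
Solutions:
 f(y) = C1*exp(-2^(1/4)*y) + C2*exp(2^(1/4)*y) + C3*sin(2^(1/4)*y) + C4*cos(2^(1/4)*y)


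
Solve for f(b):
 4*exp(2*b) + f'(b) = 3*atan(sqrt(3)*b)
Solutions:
 f(b) = C1 + 3*b*atan(sqrt(3)*b) - 2*exp(2*b) - sqrt(3)*log(3*b^2 + 1)/2


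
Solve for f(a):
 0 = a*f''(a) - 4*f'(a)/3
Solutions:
 f(a) = C1 + C2*a^(7/3)


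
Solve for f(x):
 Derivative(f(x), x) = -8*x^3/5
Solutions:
 f(x) = C1 - 2*x^4/5


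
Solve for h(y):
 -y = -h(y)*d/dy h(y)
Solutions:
 h(y) = -sqrt(C1 + y^2)
 h(y) = sqrt(C1 + y^2)


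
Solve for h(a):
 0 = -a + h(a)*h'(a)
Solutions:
 h(a) = -sqrt(C1 + a^2)
 h(a) = sqrt(C1 + a^2)


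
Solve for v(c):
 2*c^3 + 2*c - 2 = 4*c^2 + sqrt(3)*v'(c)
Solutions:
 v(c) = C1 + sqrt(3)*c^4/6 - 4*sqrt(3)*c^3/9 + sqrt(3)*c^2/3 - 2*sqrt(3)*c/3


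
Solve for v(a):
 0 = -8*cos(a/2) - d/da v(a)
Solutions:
 v(a) = C1 - 16*sin(a/2)


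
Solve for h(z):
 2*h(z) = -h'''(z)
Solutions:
 h(z) = C3*exp(-2^(1/3)*z) + (C1*sin(2^(1/3)*sqrt(3)*z/2) + C2*cos(2^(1/3)*sqrt(3)*z/2))*exp(2^(1/3)*z/2)


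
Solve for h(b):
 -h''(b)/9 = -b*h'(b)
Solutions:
 h(b) = C1 + C2*erfi(3*sqrt(2)*b/2)


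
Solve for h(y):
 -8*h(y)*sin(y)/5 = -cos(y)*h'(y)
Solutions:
 h(y) = C1/cos(y)^(8/5)


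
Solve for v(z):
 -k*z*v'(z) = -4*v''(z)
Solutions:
 v(z) = Piecewise((-sqrt(2)*sqrt(pi)*C1*erf(sqrt(2)*z*sqrt(-k)/4)/sqrt(-k) - C2, (k > 0) | (k < 0)), (-C1*z - C2, True))


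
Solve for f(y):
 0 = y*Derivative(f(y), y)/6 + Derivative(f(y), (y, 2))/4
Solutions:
 f(y) = C1 + C2*erf(sqrt(3)*y/3)


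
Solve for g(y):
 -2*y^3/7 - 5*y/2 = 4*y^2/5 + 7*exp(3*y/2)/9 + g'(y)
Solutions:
 g(y) = C1 - y^4/14 - 4*y^3/15 - 5*y^2/4 - 14*exp(3*y/2)/27


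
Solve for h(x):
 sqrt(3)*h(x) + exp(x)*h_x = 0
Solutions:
 h(x) = C1*exp(sqrt(3)*exp(-x))


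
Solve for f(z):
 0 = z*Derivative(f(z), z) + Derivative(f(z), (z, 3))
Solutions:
 f(z) = C1 + Integral(C2*airyai(-z) + C3*airybi(-z), z)


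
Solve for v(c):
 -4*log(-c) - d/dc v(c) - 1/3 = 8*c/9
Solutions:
 v(c) = C1 - 4*c^2/9 - 4*c*log(-c) + 11*c/3


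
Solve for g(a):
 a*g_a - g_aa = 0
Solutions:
 g(a) = C1 + C2*erfi(sqrt(2)*a/2)


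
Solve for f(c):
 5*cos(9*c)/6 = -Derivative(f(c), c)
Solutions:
 f(c) = C1 - 5*sin(9*c)/54


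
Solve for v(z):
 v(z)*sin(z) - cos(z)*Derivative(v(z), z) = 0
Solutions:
 v(z) = C1/cos(z)


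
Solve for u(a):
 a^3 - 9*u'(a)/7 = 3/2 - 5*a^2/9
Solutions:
 u(a) = C1 + 7*a^4/36 + 35*a^3/243 - 7*a/6


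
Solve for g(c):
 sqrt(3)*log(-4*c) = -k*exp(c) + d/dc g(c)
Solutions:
 g(c) = C1 + sqrt(3)*c*log(-c) + sqrt(3)*c*(-1 + 2*log(2)) + k*exp(c)


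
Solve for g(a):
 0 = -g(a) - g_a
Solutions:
 g(a) = C1*exp(-a)


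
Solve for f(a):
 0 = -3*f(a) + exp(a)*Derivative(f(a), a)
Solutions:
 f(a) = C1*exp(-3*exp(-a))


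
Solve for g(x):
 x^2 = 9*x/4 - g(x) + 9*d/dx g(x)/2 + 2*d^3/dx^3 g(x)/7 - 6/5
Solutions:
 g(x) = C1*exp(7^(1/3)*x*(-(2 + sqrt(193))^(1/3) + 3*7^(1/3)/(2 + sqrt(193))^(1/3))/4)*sin(sqrt(3)*7^(1/3)*x*(3*7^(1/3)/(2 + sqrt(193))^(1/3) + (2 + sqrt(193))^(1/3))/4) + C2*exp(7^(1/3)*x*(-(2 + sqrt(193))^(1/3) + 3*7^(1/3)/(2 + sqrt(193))^(1/3))/4)*cos(sqrt(3)*7^(1/3)*x*(3*7^(1/3)/(2 + sqrt(193))^(1/3) + (2 + sqrt(193))^(1/3))/4) + C3*exp(-7^(1/3)*x*(-(2 + sqrt(193))^(1/3) + 3*7^(1/3)/(2 + sqrt(193))^(1/3))/2) - x^2 - 27*x/4 - 1263/40


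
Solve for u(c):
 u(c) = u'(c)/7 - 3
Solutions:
 u(c) = C1*exp(7*c) - 3


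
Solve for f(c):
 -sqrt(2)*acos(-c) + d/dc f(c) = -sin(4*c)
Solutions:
 f(c) = C1 + sqrt(2)*(c*acos(-c) + sqrt(1 - c^2)) + cos(4*c)/4


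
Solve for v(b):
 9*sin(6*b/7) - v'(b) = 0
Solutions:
 v(b) = C1 - 21*cos(6*b/7)/2


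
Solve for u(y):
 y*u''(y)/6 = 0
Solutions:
 u(y) = C1 + C2*y


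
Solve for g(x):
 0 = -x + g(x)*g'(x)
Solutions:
 g(x) = -sqrt(C1 + x^2)
 g(x) = sqrt(C1 + x^2)


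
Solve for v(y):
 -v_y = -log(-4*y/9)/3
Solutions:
 v(y) = C1 + y*log(-y)/3 + y*(-2*log(3) - 1 + 2*log(2))/3


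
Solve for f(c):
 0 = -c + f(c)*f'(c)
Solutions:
 f(c) = -sqrt(C1 + c^2)
 f(c) = sqrt(C1 + c^2)


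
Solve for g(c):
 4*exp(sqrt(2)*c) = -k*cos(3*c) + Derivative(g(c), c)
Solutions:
 g(c) = C1 + k*sin(3*c)/3 + 2*sqrt(2)*exp(sqrt(2)*c)


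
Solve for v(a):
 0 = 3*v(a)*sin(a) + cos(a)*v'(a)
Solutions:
 v(a) = C1*cos(a)^3


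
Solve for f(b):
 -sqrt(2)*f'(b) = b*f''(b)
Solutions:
 f(b) = C1 + C2*b^(1 - sqrt(2))


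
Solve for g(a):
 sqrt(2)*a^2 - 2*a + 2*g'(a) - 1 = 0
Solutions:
 g(a) = C1 - sqrt(2)*a^3/6 + a^2/2 + a/2


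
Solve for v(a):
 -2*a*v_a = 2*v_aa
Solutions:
 v(a) = C1 + C2*erf(sqrt(2)*a/2)


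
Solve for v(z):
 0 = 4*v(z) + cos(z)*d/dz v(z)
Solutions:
 v(z) = C1*(sin(z)^2 - 2*sin(z) + 1)/(sin(z)^2 + 2*sin(z) + 1)


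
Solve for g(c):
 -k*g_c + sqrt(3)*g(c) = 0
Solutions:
 g(c) = C1*exp(sqrt(3)*c/k)


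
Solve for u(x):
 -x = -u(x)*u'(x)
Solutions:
 u(x) = -sqrt(C1 + x^2)
 u(x) = sqrt(C1 + x^2)


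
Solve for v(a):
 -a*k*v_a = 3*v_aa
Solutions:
 v(a) = Piecewise((-sqrt(6)*sqrt(pi)*C1*erf(sqrt(6)*a*sqrt(k)/6)/(2*sqrt(k)) - C2, (k > 0) | (k < 0)), (-C1*a - C2, True))


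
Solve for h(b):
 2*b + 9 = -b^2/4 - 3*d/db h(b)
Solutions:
 h(b) = C1 - b^3/36 - b^2/3 - 3*b


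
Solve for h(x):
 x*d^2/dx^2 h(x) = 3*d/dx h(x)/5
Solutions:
 h(x) = C1 + C2*x^(8/5)


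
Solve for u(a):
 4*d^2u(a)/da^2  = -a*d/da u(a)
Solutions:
 u(a) = C1 + C2*erf(sqrt(2)*a/4)


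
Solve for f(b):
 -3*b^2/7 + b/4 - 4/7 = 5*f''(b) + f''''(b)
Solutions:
 f(b) = C1 + C2*b + C3*sin(sqrt(5)*b) + C4*cos(sqrt(5)*b) - b^4/140 + b^3/120 - b^2/25


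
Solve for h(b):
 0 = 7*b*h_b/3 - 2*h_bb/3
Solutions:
 h(b) = C1 + C2*erfi(sqrt(7)*b/2)


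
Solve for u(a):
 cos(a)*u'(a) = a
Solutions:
 u(a) = C1 + Integral(a/cos(a), a)


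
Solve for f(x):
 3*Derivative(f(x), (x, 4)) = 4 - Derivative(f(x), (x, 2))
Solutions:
 f(x) = C1 + C2*x + C3*sin(sqrt(3)*x/3) + C4*cos(sqrt(3)*x/3) + 2*x^2


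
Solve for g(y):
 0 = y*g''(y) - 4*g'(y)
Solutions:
 g(y) = C1 + C2*y^5


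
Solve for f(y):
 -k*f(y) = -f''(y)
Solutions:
 f(y) = C1*exp(-sqrt(k)*y) + C2*exp(sqrt(k)*y)


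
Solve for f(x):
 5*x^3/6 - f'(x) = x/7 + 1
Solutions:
 f(x) = C1 + 5*x^4/24 - x^2/14 - x


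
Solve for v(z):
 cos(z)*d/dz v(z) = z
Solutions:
 v(z) = C1 + Integral(z/cos(z), z)


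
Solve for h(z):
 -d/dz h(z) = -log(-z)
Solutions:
 h(z) = C1 + z*log(-z) - z


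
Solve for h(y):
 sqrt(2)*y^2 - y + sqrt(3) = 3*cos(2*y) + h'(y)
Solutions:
 h(y) = C1 + sqrt(2)*y^3/3 - y^2/2 + sqrt(3)*y - 3*sin(2*y)/2


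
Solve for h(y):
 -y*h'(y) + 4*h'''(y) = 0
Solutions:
 h(y) = C1 + Integral(C2*airyai(2^(1/3)*y/2) + C3*airybi(2^(1/3)*y/2), y)


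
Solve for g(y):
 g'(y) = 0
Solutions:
 g(y) = C1


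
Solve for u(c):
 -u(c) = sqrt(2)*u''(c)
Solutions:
 u(c) = C1*sin(2^(3/4)*c/2) + C2*cos(2^(3/4)*c/2)


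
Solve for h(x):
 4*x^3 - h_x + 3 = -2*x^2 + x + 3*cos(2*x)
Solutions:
 h(x) = C1 + x^4 + 2*x^3/3 - x^2/2 + 3*x - 3*sin(x)*cos(x)


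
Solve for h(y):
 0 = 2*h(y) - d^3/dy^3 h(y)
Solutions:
 h(y) = C3*exp(2^(1/3)*y) + (C1*sin(2^(1/3)*sqrt(3)*y/2) + C2*cos(2^(1/3)*sqrt(3)*y/2))*exp(-2^(1/3)*y/2)


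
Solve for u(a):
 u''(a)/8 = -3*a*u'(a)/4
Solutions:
 u(a) = C1 + C2*erf(sqrt(3)*a)


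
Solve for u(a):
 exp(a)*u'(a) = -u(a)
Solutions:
 u(a) = C1*exp(exp(-a))


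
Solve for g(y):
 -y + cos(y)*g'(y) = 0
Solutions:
 g(y) = C1 + Integral(y/cos(y), y)


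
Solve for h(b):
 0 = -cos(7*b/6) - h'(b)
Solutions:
 h(b) = C1 - 6*sin(7*b/6)/7


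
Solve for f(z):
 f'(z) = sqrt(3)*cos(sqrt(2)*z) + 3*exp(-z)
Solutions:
 f(z) = C1 + sqrt(6)*sin(sqrt(2)*z)/2 - 3*exp(-z)


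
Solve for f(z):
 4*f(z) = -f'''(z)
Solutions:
 f(z) = C3*exp(-2^(2/3)*z) + (C1*sin(2^(2/3)*sqrt(3)*z/2) + C2*cos(2^(2/3)*sqrt(3)*z/2))*exp(2^(2/3)*z/2)


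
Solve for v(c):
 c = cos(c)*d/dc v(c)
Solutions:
 v(c) = C1 + Integral(c/cos(c), c)


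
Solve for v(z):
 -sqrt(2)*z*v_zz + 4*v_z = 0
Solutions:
 v(z) = C1 + C2*z^(1 + 2*sqrt(2))


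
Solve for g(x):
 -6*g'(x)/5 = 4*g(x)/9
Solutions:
 g(x) = C1*exp(-10*x/27)


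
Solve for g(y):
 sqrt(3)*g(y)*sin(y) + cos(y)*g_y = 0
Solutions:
 g(y) = C1*cos(y)^(sqrt(3))


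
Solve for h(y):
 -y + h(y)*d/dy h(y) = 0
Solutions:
 h(y) = -sqrt(C1 + y^2)
 h(y) = sqrt(C1 + y^2)


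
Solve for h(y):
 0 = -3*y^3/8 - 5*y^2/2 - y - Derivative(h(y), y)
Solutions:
 h(y) = C1 - 3*y^4/32 - 5*y^3/6 - y^2/2


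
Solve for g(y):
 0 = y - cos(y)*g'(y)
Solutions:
 g(y) = C1 + Integral(y/cos(y), y)


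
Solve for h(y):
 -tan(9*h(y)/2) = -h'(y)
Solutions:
 h(y) = -2*asin(C1*exp(9*y/2))/9 + 2*pi/9
 h(y) = 2*asin(C1*exp(9*y/2))/9


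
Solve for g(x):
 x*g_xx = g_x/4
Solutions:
 g(x) = C1 + C2*x^(5/4)


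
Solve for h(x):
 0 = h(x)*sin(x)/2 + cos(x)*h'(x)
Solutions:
 h(x) = C1*sqrt(cos(x))


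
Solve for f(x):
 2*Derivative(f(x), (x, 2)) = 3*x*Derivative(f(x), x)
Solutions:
 f(x) = C1 + C2*erfi(sqrt(3)*x/2)


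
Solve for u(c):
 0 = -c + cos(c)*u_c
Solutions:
 u(c) = C1 + Integral(c/cos(c), c)


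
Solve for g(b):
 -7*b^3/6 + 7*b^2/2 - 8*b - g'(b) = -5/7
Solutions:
 g(b) = C1 - 7*b^4/24 + 7*b^3/6 - 4*b^2 + 5*b/7


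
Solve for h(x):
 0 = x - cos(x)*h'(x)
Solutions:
 h(x) = C1 + Integral(x/cos(x), x)


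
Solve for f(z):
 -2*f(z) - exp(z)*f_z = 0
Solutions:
 f(z) = C1*exp(2*exp(-z))


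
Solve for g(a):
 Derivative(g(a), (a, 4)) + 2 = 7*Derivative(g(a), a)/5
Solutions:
 g(a) = C1 + C4*exp(5^(2/3)*7^(1/3)*a/5) + 10*a/7 + (C2*sin(sqrt(3)*5^(2/3)*7^(1/3)*a/10) + C3*cos(sqrt(3)*5^(2/3)*7^(1/3)*a/10))*exp(-5^(2/3)*7^(1/3)*a/10)


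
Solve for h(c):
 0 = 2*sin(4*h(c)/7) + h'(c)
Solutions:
 2*c + 7*log(cos(4*h(c)/7) - 1)/8 - 7*log(cos(4*h(c)/7) + 1)/8 = C1


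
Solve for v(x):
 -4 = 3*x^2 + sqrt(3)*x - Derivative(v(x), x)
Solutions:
 v(x) = C1 + x^3 + sqrt(3)*x^2/2 + 4*x


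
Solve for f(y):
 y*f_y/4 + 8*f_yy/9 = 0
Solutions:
 f(y) = C1 + C2*erf(3*y/8)


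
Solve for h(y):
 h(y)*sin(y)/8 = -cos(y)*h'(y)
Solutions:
 h(y) = C1*cos(y)^(1/8)


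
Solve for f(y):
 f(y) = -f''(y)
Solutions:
 f(y) = C1*sin(y) + C2*cos(y)


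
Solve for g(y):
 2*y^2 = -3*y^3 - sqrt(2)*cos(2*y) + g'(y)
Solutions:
 g(y) = C1 + 3*y^4/4 + 2*y^3/3 + sqrt(2)*sin(2*y)/2


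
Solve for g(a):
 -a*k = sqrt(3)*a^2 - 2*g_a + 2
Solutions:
 g(a) = C1 + sqrt(3)*a^3/6 + a^2*k/4 + a


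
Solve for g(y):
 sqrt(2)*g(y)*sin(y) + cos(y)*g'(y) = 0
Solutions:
 g(y) = C1*cos(y)^(sqrt(2))


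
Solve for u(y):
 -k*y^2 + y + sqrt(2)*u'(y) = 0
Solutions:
 u(y) = C1 + sqrt(2)*k*y^3/6 - sqrt(2)*y^2/4


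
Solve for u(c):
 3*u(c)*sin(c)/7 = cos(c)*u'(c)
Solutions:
 u(c) = C1/cos(c)^(3/7)


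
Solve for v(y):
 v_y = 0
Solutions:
 v(y) = C1


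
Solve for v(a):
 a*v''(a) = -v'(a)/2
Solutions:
 v(a) = C1 + C2*sqrt(a)


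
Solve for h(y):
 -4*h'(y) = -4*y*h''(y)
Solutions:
 h(y) = C1 + C2*y^2


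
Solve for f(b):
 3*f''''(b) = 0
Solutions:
 f(b) = C1 + C2*b + C3*b^2 + C4*b^3


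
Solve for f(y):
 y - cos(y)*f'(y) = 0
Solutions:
 f(y) = C1 + Integral(y/cos(y), y)


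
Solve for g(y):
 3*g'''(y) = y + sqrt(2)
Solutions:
 g(y) = C1 + C2*y + C3*y^2 + y^4/72 + sqrt(2)*y^3/18


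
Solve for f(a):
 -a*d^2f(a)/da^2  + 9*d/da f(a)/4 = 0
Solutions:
 f(a) = C1 + C2*a^(13/4)


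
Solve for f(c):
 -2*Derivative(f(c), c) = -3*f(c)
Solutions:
 f(c) = C1*exp(3*c/2)


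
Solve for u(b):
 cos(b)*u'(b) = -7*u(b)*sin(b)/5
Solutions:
 u(b) = C1*cos(b)^(7/5)


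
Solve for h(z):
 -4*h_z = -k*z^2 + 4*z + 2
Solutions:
 h(z) = C1 + k*z^3/12 - z^2/2 - z/2


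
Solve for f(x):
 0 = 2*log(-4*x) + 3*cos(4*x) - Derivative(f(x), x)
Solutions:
 f(x) = C1 + 2*x*log(-x) - 2*x + 4*x*log(2) + 3*sin(4*x)/4


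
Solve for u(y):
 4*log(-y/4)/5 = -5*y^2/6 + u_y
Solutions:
 u(y) = C1 + 5*y^3/18 + 4*y*log(-y)/5 + 4*y*(-2*log(2) - 1)/5


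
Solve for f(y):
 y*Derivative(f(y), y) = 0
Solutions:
 f(y) = C1


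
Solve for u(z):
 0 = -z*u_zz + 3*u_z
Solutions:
 u(z) = C1 + C2*z^4


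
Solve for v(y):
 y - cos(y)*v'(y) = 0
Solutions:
 v(y) = C1 + Integral(y/cos(y), y)


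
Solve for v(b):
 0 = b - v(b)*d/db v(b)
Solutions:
 v(b) = -sqrt(C1 + b^2)
 v(b) = sqrt(C1 + b^2)


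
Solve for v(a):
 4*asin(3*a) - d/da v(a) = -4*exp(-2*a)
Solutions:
 v(a) = C1 + 4*a*asin(3*a) + 4*sqrt(1 - 9*a^2)/3 - 2*exp(-2*a)


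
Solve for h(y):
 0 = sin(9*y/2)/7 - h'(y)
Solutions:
 h(y) = C1 - 2*cos(9*y/2)/63


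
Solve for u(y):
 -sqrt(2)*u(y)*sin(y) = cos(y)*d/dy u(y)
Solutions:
 u(y) = C1*cos(y)^(sqrt(2))


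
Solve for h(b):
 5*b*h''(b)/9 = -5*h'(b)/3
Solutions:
 h(b) = C1 + C2/b^2


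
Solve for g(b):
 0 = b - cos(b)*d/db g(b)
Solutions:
 g(b) = C1 + Integral(b/cos(b), b)


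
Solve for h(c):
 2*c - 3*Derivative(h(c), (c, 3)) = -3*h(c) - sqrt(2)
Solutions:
 h(c) = C3*exp(c) - 2*c/3 + (C1*sin(sqrt(3)*c/2) + C2*cos(sqrt(3)*c/2))*exp(-c/2) - sqrt(2)/3


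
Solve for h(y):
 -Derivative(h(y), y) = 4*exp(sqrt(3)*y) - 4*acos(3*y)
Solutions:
 h(y) = C1 + 4*y*acos(3*y) - 4*sqrt(1 - 9*y^2)/3 - 4*sqrt(3)*exp(sqrt(3)*y)/3


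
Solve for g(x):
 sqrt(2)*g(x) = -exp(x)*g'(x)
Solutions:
 g(x) = C1*exp(sqrt(2)*exp(-x))


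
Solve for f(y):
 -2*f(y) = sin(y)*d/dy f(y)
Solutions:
 f(y) = C1*(cos(y) + 1)/(cos(y) - 1)
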